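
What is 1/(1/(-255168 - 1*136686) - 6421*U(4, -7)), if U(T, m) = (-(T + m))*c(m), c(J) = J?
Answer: 391854/52837985213 ≈ 7.4161e-6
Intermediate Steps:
U(T, m) = m*(-T - m) (U(T, m) = (-(T + m))*m = (-T - m)*m = m*(-T - m))
1/(1/(-255168 - 1*136686) - 6421*U(4, -7)) = 1/(1/(-255168 - 1*136686) - (-6421)*(-7)*(4 - 7)) = 1/(1/(-255168 - 136686) - (-6421)*(-7)*(-3)) = 1/(1/(-391854) - 6421*(-21)) = 1/(-1/391854 + 134841) = 1/(52837985213/391854) = 391854/52837985213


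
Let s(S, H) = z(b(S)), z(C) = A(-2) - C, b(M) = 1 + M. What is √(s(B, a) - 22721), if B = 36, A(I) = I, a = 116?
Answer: 2*I*√5690 ≈ 150.86*I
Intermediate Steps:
z(C) = -2 - C
s(S, H) = -3 - S (s(S, H) = -2 - (1 + S) = -2 + (-1 - S) = -3 - S)
√(s(B, a) - 22721) = √((-3 - 1*36) - 22721) = √((-3 - 36) - 22721) = √(-39 - 22721) = √(-22760) = 2*I*√5690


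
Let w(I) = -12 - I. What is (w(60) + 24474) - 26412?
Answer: -2010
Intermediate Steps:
(w(60) + 24474) - 26412 = ((-12 - 1*60) + 24474) - 26412 = ((-12 - 60) + 24474) - 26412 = (-72 + 24474) - 26412 = 24402 - 26412 = -2010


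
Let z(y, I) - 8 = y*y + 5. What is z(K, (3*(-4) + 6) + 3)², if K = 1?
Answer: 196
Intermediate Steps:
z(y, I) = 13 + y² (z(y, I) = 8 + (y*y + 5) = 8 + (y² + 5) = 8 + (5 + y²) = 13 + y²)
z(K, (3*(-4) + 6) + 3)² = (13 + 1²)² = (13 + 1)² = 14² = 196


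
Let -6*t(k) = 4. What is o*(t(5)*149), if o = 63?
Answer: -6258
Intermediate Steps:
t(k) = -⅔ (t(k) = -⅙*4 = -⅔)
o*(t(5)*149) = 63*(-⅔*149) = 63*(-298/3) = -6258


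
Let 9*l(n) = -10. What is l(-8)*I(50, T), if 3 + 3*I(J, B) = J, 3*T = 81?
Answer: -470/27 ≈ -17.407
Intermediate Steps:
T = 27 (T = (1/3)*81 = 27)
I(J, B) = -1 + J/3
l(n) = -10/9 (l(n) = (1/9)*(-10) = -10/9)
l(-8)*I(50, T) = -10*(-1 + (1/3)*50)/9 = -10*(-1 + 50/3)/9 = -10/9*47/3 = -470/27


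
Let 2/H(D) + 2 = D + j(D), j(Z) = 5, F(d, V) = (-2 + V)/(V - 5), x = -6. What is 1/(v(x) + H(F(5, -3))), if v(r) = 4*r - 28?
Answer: -29/1492 ≈ -0.019437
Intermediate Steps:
F(d, V) = (-2 + V)/(-5 + V)
H(D) = 2/(3 + D) (H(D) = 2/(-2 + (D + 5)) = 2/(-2 + (5 + D)) = 2/(3 + D))
v(r) = -28 + 4*r
1/(v(x) + H(F(5, -3))) = 1/((-28 + 4*(-6)) + 2/(3 + (-2 - 3)/(-5 - 3))) = 1/((-28 - 24) + 2/(3 - 5/(-8))) = 1/(-52 + 2/(3 - ⅛*(-5))) = 1/(-52 + 2/(3 + 5/8)) = 1/(-52 + 2/(29/8)) = 1/(-52 + 2*(8/29)) = 1/(-52 + 16/29) = 1/(-1492/29) = -29/1492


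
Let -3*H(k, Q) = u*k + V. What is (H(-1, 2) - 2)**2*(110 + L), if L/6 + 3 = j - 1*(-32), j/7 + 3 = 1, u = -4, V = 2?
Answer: 3200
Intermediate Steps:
H(k, Q) = -2/3 + 4*k/3 (H(k, Q) = -(-4*k + 2)/3 = -(2 - 4*k)/3 = -2/3 + 4*k/3)
j = -14 (j = -21 + 7*1 = -21 + 7 = -14)
L = 90 (L = -18 + 6*(-14 - 1*(-32)) = -18 + 6*(-14 + 32) = -18 + 6*18 = -18 + 108 = 90)
(H(-1, 2) - 2)**2*(110 + L) = ((-2/3 + (4/3)*(-1)) - 2)**2*(110 + 90) = ((-2/3 - 4/3) - 2)**2*200 = (-2 - 2)**2*200 = (-4)**2*200 = 16*200 = 3200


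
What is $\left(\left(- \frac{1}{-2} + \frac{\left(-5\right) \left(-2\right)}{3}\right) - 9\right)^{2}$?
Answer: $\frac{961}{36} \approx 26.694$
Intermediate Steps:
$\left(\left(- \frac{1}{-2} + \frac{\left(-5\right) \left(-2\right)}{3}\right) - 9\right)^{2} = \left(\left(\left(-1\right) \left(- \frac{1}{2}\right) + 10 \cdot \frac{1}{3}\right) - 9\right)^{2} = \left(\left(\frac{1}{2} + \frac{10}{3}\right) - 9\right)^{2} = \left(\frac{23}{6} - 9\right)^{2} = \left(- \frac{31}{6}\right)^{2} = \frac{961}{36}$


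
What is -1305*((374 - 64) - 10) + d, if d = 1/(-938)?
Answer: -367227001/938 ≈ -3.9150e+5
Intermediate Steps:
d = -1/938 ≈ -0.0010661
-1305*((374 - 64) - 10) + d = -1305*((374 - 64) - 10) - 1/938 = -1305*(310 - 10) - 1/938 = -1305*300 - 1/938 = -391500 - 1/938 = -367227001/938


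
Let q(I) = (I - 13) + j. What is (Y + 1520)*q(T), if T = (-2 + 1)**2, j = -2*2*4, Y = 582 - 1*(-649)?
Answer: -77028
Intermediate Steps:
Y = 1231 (Y = 582 + 649 = 1231)
j = -16 (j = -4*4 = -16)
T = 1 (T = (-1)**2 = 1)
q(I) = -29 + I (q(I) = (I - 13) - 16 = (-13 + I) - 16 = -29 + I)
(Y + 1520)*q(T) = (1231 + 1520)*(-29 + 1) = 2751*(-28) = -77028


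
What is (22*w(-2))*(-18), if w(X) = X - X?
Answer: 0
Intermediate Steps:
w(X) = 0
(22*w(-2))*(-18) = (22*0)*(-18) = 0*(-18) = 0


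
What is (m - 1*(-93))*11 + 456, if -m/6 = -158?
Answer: 11907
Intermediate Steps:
m = 948 (m = -6*(-158) = 948)
(m - 1*(-93))*11 + 456 = (948 - 1*(-93))*11 + 456 = (948 + 93)*11 + 456 = 1041*11 + 456 = 11451 + 456 = 11907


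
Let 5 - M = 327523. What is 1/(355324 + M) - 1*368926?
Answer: -10258356355/27806 ≈ -3.6893e+5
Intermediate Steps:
M = -327518 (M = 5 - 1*327523 = 5 - 327523 = -327518)
1/(355324 + M) - 1*368926 = 1/(355324 - 327518) - 1*368926 = 1/27806 - 368926 = -10258356355/27806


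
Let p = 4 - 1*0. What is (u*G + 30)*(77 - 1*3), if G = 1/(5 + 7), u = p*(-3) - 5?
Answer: 12691/6 ≈ 2115.2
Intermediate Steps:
p = 4 (p = 4 + 0 = 4)
u = -17 (u = 4*(-3) - 5 = -12 - 5 = -17)
G = 1/12 ≈ 0.083333
(u*G + 30)*(77 - 1*3) = (-17*1/12 + 30)*(77 - 1*3) = (-17/12 + 30)*(77 - 3) = (343/12)*74 = 12691/6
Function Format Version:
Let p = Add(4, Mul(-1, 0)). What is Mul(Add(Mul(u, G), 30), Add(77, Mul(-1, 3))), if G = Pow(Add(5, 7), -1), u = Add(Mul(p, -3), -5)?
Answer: Rational(12691, 6) ≈ 2115.2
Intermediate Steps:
p = 4 (p = Add(4, 0) = 4)
u = -17 (u = Add(Mul(4, -3), -5) = Add(-12, -5) = -17)
G = Rational(1, 12) (G = Pow(12, -1) = Rational(1, 12) ≈ 0.083333)
Mul(Add(Mul(u, G), 30), Add(77, Mul(-1, 3))) = Mul(Add(Mul(-17, Rational(1, 12)), 30), Add(77, Mul(-1, 3))) = Mul(Add(Rational(-17, 12), 30), Add(77, -3)) = Mul(Rational(343, 12), 74) = Rational(12691, 6)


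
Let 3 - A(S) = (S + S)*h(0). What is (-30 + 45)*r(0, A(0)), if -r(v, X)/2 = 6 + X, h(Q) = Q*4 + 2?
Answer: -270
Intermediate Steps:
h(Q) = 2 + 4*Q (h(Q) = 4*Q + 2 = 2 + 4*Q)
A(S) = 3 - 4*S (A(S) = 3 - (S + S)*(2 + 4*0) = 3 - 2*S*(2 + 0) = 3 - 2*S*2 = 3 - 4*S)
r(v, X) = -12 - 2*X (r(v, X) = -2*(6 + X) = -12 - 2*X)
(-30 + 45)*r(0, A(0)) = (-30 + 45)*(-12 - 2*(3 - 4*0)) = 15*(-12 - 2*(3 + 0)) = 15*(-12 - 2*3) = 15*(-12 - 6) = 15*(-18) = -270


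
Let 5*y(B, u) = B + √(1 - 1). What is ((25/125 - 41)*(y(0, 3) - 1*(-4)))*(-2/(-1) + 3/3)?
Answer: -2448/5 ≈ -489.60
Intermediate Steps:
y(B, u) = B/5 (y(B, u) = (B + √(1 - 1))/5 = (B + √0)/5 = (B + 0)/5 = B/5)
((25/125 - 41)*(y(0, 3) - 1*(-4)))*(-2/(-1) + 3/3) = ((25/125 - 41)*((⅕)*0 - 1*(-4)))*(-2/(-1) + 3/3) = ((25*(1/125) - 41)*(0 + 4))*(-2*(-1) + 3*(⅓)) = ((⅕ - 41)*4)*(2 + 1) = -204/5*4*3 = -816/5*3 = -2448/5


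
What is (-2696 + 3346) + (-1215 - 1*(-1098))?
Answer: 533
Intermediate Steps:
(-2696 + 3346) + (-1215 - 1*(-1098)) = 650 + (-1215 + 1098) = 650 - 117 = 533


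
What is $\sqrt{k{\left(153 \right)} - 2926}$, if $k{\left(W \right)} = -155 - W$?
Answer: $7 i \sqrt{66} \approx 56.868 i$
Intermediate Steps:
$\sqrt{k{\left(153 \right)} - 2926} = \sqrt{\left(-155 - 153\right) - 2926} = \sqrt{-308 - 2926} = \sqrt{-3234} = 7 i \sqrt{66}$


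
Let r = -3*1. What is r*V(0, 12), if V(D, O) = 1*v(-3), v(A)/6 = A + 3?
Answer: 0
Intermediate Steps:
r = -3
v(A) = 18 + 6*A (v(A) = 6*(A + 3) = 6*(3 + A) = 18 + 6*A)
V(D, O) = 0 (V(D, O) = 1*(18 + 6*(-3)) = 1*(18 - 18) = 1*0 = 0)
r*V(0, 12) = -3*0 = 0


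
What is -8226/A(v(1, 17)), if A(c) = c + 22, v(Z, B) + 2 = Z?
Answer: -2742/7 ≈ -391.71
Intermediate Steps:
v(Z, B) = -2 + Z
A(c) = 22 + c
-8226/A(v(1, 17)) = -8226/(22 + (-2 + 1)) = -8226/(22 - 1) = -8226/21 = -8226*1/21 = -2742/7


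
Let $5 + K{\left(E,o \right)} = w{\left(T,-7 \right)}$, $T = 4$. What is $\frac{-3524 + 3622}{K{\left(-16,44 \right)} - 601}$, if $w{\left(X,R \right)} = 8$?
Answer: $- \frac{49}{299} \approx -0.16388$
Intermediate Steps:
$K{\left(E,o \right)} = 3$ ($K{\left(E,o \right)} = -5 + 8 = 3$)
$\frac{-3524 + 3622}{K{\left(-16,44 \right)} - 601} = \frac{-3524 + 3622}{3 - 601} = \frac{98}{-598} = 98 \left(- \frac{1}{598}\right) = - \frac{49}{299}$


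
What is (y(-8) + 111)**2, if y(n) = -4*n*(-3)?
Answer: 225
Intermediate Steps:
y(n) = 12*n
(y(-8) + 111)**2 = (12*(-8) + 111)**2 = (-96 + 111)**2 = 15**2 = 225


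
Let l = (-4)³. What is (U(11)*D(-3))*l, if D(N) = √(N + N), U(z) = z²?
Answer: -7744*I*√6 ≈ -18969.0*I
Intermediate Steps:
l = -64
D(N) = √2*√N (D(N) = √(2*N) = √2*√N)
(U(11)*D(-3))*l = (11²*(√2*√(-3)))*(-64) = (121*(√2*(I*√3)))*(-64) = (121*(I*√6))*(-64) = (121*I*√6)*(-64) = -7744*I*√6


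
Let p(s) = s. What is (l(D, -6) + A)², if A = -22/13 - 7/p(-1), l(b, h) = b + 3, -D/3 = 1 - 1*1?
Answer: 11664/169 ≈ 69.018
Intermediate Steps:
D = 0 (D = -3*(1 - 1*1) = -3*(1 - 1) = -3*0 = 0)
l(b, h) = 3 + b
A = 69/13 (A = -22/13 - 7/(-1) = -22*1/13 - 7*(-1) = -22/13 + 7 = 69/13 ≈ 5.3077)
(l(D, -6) + A)² = ((3 + 0) + 69/13)² = (3 + 69/13)² = (108/13)² = 11664/169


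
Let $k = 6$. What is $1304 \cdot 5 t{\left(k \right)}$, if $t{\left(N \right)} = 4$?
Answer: $26080$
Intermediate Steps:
$1304 \cdot 5 t{\left(k \right)} = 1304 \cdot 5 \cdot 4 = 1304 \cdot 20 = 26080$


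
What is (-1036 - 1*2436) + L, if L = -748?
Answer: -4220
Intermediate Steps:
(-1036 - 1*2436) + L = (-1036 - 1*2436) - 748 = (-1036 - 2436) - 748 = -3472 - 748 = -4220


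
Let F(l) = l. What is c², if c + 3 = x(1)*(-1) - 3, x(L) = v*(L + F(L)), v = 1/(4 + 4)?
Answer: 625/16 ≈ 39.063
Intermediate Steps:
v = ⅛ (v = 1/8 = ⅛ ≈ 0.12500)
x(L) = L/4 (x(L) = (L + L)/8 = (2*L)/8 = L/4)
c = -25/4 (c = -3 + (((¼)*1)*(-1) - 3) = -3 + ((¼)*(-1) - 3) = -3 + (-¼ - 3) = -3 - 13/4 = -25/4 ≈ -6.2500)
c² = (-25/4)² = 625/16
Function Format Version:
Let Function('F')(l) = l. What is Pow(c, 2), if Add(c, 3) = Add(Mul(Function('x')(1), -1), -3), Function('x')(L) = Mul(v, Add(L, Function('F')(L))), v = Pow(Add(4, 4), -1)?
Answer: Rational(625, 16) ≈ 39.063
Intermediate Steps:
v = Rational(1, 8) (v = Pow(8, -1) = Rational(1, 8) ≈ 0.12500)
Function('x')(L) = Mul(Rational(1, 4), L) (Function('x')(L) = Mul(Rational(1, 8), Add(L, L)) = Mul(Rational(1, 8), Mul(2, L)) = Mul(Rational(1, 4), L))
c = Rational(-25, 4) (c = Add(-3, Add(Mul(Mul(Rational(1, 4), 1), -1), -3)) = Add(-3, Add(Mul(Rational(1, 4), -1), -3)) = Add(-3, Add(Rational(-1, 4), -3)) = Add(-3, Rational(-13, 4)) = Rational(-25, 4) ≈ -6.2500)
Pow(c, 2) = Pow(Rational(-25, 4), 2) = Rational(625, 16)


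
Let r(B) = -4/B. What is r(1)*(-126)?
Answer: 504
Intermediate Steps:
r(1)*(-126) = -4/1*(-126) = -4*1*(-126) = -4*(-126) = 504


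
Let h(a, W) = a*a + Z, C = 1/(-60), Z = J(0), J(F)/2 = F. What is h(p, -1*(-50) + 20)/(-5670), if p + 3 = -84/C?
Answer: -2819041/630 ≈ -4474.7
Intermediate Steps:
J(F) = 2*F
Z = 0 (Z = 2*0 = 0)
C = -1/60 ≈ -0.016667
p = 5037 (p = -3 - 84/(-1/60) = -3 - 84*(-60) = -3 + 5040 = 5037)
h(a, W) = a² (h(a, W) = a*a + 0 = a² + 0 = a²)
h(p, -1*(-50) + 20)/(-5670) = 5037²/(-5670) = 25371369*(-1/5670) = -2819041/630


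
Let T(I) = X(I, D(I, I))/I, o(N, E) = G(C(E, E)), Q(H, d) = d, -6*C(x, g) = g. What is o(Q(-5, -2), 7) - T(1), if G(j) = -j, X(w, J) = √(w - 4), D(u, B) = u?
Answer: 7/6 - I*√3 ≈ 1.1667 - 1.732*I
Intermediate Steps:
C(x, g) = -g/6
X(w, J) = √(-4 + w)
o(N, E) = E/6 (o(N, E) = -(-1)*E/6 = E/6)
T(I) = √(-4 + I)/I
o(Q(-5, -2), 7) - T(1) = (⅙)*7 - √(-4 + 1)/1 = 7/6 - √(-3) = 7/6 - I*√3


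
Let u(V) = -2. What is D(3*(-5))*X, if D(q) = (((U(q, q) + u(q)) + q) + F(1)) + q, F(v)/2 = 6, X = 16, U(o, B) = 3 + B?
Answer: -512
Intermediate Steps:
F(v) = 12 (F(v) = 2*6 = 12)
D(q) = 13 + 3*q (D(q) = ((((3 + q) - 2) + q) + 12) + q = (((1 + q) + q) + 12) + q = ((1 + 2*q) + 12) + q = (13 + 2*q) + q = 13 + 3*q)
D(3*(-5))*X = (13 + 3*(3*(-5)))*16 = (13 + 3*(-15))*16 = (13 - 45)*16 = -32*16 = -512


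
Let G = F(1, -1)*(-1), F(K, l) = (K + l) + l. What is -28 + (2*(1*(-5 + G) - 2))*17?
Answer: -232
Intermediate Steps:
F(K, l) = K + 2*l
G = 1 (G = (1 + 2*(-1))*(-1) = (1 - 2)*(-1) = -1*(-1) = 1)
-28 + (2*(1*(-5 + G) - 2))*17 = -28 + (2*(1*(-5 + 1) - 2))*17 = -28 + (2*(1*(-4) - 2))*17 = -28 + (2*(-4 - 2))*17 = -28 + (2*(-6))*17 = -28 - 12*17 = -28 - 204 = -232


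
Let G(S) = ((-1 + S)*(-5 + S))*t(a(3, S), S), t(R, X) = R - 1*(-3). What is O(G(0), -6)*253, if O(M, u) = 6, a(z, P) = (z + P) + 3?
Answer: 1518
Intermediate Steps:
a(z, P) = 3 + P + z (a(z, P) = (P + z) + 3 = 3 + P + z)
t(R, X) = 3 + R (t(R, X) = R + 3 = 3 + R)
G(S) = (-1 + S)*(-5 + S)*(9 + S) (G(S) = ((-1 + S)*(-5 + S))*(3 + (3 + S + 3)) = ((-1 + S)*(-5 + S))*(3 + (6 + S)) = ((-1 + S)*(-5 + S))*(9 + S) = (-1 + S)*(-5 + S)*(9 + S))
O(G(0), -6)*253 = 6*253 = 1518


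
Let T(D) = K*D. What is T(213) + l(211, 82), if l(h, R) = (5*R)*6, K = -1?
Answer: 2247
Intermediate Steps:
l(h, R) = 30*R
T(D) = -D
T(213) + l(211, 82) = -1*213 + 30*82 = -213 + 2460 = 2247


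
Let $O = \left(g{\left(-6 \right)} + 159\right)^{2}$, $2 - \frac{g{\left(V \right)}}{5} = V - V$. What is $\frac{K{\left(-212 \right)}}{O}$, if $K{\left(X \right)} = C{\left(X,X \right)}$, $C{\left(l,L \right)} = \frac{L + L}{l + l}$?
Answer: $\frac{1}{28561} \approx 3.5013 \cdot 10^{-5}$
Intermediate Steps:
$g{\left(V \right)} = 10$ ($g{\left(V \right)} = 10 - 5 \left(V - V\right) = 10 - 0 = 10 + 0 = 10$)
$C{\left(l,L \right)} = \frac{L}{l}$ ($C{\left(l,L \right)} = \frac{2 L}{2 l} = 2 L \frac{1}{2 l} = \frac{L}{l}$)
$K{\left(X \right)} = 1$ ($K{\left(X \right)} = \frac{X}{X} = 1$)
$O = 28561$ ($O = \left(10 + 159\right)^{2} = 169^{2} = 28561$)
$\frac{K{\left(-212 \right)}}{O} = 1 \cdot \frac{1}{28561} = \frac{1}{28561}$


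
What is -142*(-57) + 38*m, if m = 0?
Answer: 8094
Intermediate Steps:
-142*(-57) + 38*m = -142*(-57) + 38*0 = 8094 + 0 = 8094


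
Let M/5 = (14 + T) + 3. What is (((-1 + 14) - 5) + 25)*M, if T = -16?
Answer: 165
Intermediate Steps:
M = 5 (M = 5*((14 - 16) + 3) = 5*(-2 + 3) = 5*1 = 5)
(((-1 + 14) - 5) + 25)*M = (((-1 + 14) - 5) + 25)*5 = ((13 - 5) + 25)*5 = (8 + 25)*5 = 33*5 = 165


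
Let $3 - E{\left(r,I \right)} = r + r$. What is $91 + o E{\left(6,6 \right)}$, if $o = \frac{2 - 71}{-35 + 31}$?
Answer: $- \frac{257}{4} \approx -64.25$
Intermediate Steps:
$o = \frac{69}{4}$ ($o = - \frac{69}{-4} = \left(-69\right) \left(- \frac{1}{4}\right) = \frac{69}{4} \approx 17.25$)
$E{\left(r,I \right)} = 3 - 2 r$ ($E{\left(r,I \right)} = 3 - \left(r + r\right) = 3 - 2 r$)
$91 + o E{\left(6,6 \right)} = 91 + \frac{69 \left(3 - 12\right)}{4} = 91 + \frac{69}{4} \left(-9\right) = 91 - \frac{621}{4} = - \frac{257}{4}$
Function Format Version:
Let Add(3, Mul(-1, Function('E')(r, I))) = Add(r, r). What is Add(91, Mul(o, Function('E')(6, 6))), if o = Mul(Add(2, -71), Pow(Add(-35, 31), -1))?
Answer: Rational(-257, 4) ≈ -64.250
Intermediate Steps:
o = Rational(69, 4) (o = Mul(-69, Pow(-4, -1)) = Mul(-69, Rational(-1, 4)) = Rational(69, 4) ≈ 17.250)
Function('E')(r, I) = Add(3, Mul(-2, r)) (Function('E')(r, I) = Add(3, Mul(-1, Add(r, r))) = Add(3, Mul(-1, Mul(2, r))) = Add(3, Mul(-2, r)))
Add(91, Mul(o, Function('E')(6, 6))) = Add(91, Mul(Rational(69, 4), Add(3, Mul(-2, 6)))) = Add(91, Mul(Rational(69, 4), Add(3, -12))) = Add(91, Mul(Rational(69, 4), -9)) = Add(91, Rational(-621, 4)) = Rational(-257, 4)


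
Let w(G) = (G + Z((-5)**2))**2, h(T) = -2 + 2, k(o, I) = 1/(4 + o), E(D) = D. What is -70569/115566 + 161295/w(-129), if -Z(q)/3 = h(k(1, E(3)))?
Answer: 1940653249/213681534 ≈ 9.0820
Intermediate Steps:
h(T) = 0
Z(q) = 0 (Z(q) = -3*0 = 0)
w(G) = G**2 (w(G) = (G + 0)**2 = G**2)
-70569/115566 + 161295/w(-129) = -70569/115566 + 161295/((-129)**2) = -70569*1/115566 + 161295/16641 = -23523/38522 + 161295*(1/16641) = -23523/38522 + 53765/5547 = 1940653249/213681534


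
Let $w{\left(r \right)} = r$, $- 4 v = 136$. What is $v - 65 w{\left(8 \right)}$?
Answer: $-554$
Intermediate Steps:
$v = -34$ ($v = \left(- \frac{1}{4}\right) 136 = -34$)
$v - 65 w{\left(8 \right)} = -34 - 520 = -554$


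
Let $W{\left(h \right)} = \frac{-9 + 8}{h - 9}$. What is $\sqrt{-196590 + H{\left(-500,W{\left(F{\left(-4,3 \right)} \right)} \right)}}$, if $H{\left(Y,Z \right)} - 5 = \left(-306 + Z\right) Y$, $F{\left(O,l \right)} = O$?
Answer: $\frac{i \sqrt{7372365}}{13} \approx 208.86 i$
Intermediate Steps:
$W{\left(h \right)} = - \frac{1}{-9 + h}$
$H{\left(Y,Z \right)} = 5 + Y \left(-306 + Z\right)$ ($H{\left(Y,Z \right)} = 5 + \left(-306 + Z\right) Y = 5 + Y \left(-306 + Z\right)$)
$\sqrt{-196590 + H{\left(-500,W{\left(F{\left(-4,3 \right)} \right)} \right)}} = \sqrt{-196590 - \left(-153005 + 500 \left(-1\right) \frac{1}{-9 - 4}\right)} = \sqrt{-196590 + \left(5 + 153000 - 500 \left(- \frac{1}{-13}\right)\right)} = \sqrt{-196590 + \left(5 + 153000 - 500 \left(\left(-1\right) \left(- \frac{1}{13}\right)\right)\right)} = \sqrt{-196590 + \left(5 + 153000 - \frac{500}{13}\right)} = \sqrt{-196590 + \frac{1988565}{13}} = \sqrt{- \frac{567105}{13}} = \frac{i \sqrt{7372365}}{13}$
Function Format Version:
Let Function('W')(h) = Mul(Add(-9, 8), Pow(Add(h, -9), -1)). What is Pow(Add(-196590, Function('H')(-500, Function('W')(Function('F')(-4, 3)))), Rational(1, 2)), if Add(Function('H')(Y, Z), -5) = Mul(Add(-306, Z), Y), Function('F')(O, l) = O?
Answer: Mul(Rational(1, 13), I, Pow(7372365, Rational(1, 2))) ≈ Mul(208.86, I)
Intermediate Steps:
Function('W')(h) = Mul(-1, Pow(Add(-9, h), -1))
Function('H')(Y, Z) = Add(5, Mul(Y, Add(-306, Z))) (Function('H')(Y, Z) = Add(5, Mul(Add(-306, Z), Y)) = Add(5, Mul(Y, Add(-306, Z))))
Pow(Add(-196590, Function('H')(-500, Function('W')(Function('F')(-4, 3)))), Rational(1, 2)) = Pow(Add(-196590, Add(5, Mul(-306, -500), Mul(-500, Mul(-1, Pow(Add(-9, -4), -1))))), Rational(1, 2)) = Pow(Add(-196590, Add(5, 153000, Mul(-500, Mul(-1, Pow(-13, -1))))), Rational(1, 2)) = Pow(Add(-196590, Add(5, 153000, Mul(-500, Mul(-1, Rational(-1, 13))))), Rational(1, 2)) = Pow(Add(-196590, Add(5, 153000, Mul(-500, Rational(1, 13)))), Rational(1, 2)) = Pow(Add(-196590, Add(5, 153000, Rational(-500, 13))), Rational(1, 2)) = Pow(Add(-196590, Rational(1988565, 13)), Rational(1, 2)) = Pow(Rational(-567105, 13), Rational(1, 2)) = Mul(Rational(1, 13), I, Pow(7372365, Rational(1, 2)))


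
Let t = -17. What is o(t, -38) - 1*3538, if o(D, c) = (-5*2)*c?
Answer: -3158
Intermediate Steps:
o(D, c) = -10*c
o(t, -38) - 1*3538 = -10*(-38) - 1*3538 = 380 - 3538 = -3158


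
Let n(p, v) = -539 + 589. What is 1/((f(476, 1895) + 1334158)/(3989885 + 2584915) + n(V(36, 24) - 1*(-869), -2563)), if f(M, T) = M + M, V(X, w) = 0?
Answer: 657480/33007511 ≈ 0.019919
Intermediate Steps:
f(M, T) = 2*M
n(p, v) = 50
1/((f(476, 1895) + 1334158)/(3989885 + 2584915) + n(V(36, 24) - 1*(-869), -2563)) = 1/((2*476 + 1334158)/(3989885 + 2584915) + 50) = 1/((952 + 1334158)/6574800 + 50) = 1/(1335110*(1/6574800) + 50) = 1/(133511/657480 + 50) = 1/(33007511/657480) = 657480/33007511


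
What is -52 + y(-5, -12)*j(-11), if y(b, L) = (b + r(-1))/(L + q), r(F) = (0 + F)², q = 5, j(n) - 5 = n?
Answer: -388/7 ≈ -55.429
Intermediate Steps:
j(n) = 5 + n
r(F) = F²
y(b, L) = (1 + b)/(5 + L) (y(b, L) = (b + (-1)²)/(L + 5) = (b + 1)/(5 + L) = (1 + b)/(5 + L))
-52 + y(-5, -12)*j(-11) = -52 + ((1 - 5)/(5 - 12))*(5 - 11) = -52 + (-4/(-7))*(-6) = -52 - ⅐*(-4)*(-6) = -52 + (4/7)*(-6) = -52 - 24/7 = -388/7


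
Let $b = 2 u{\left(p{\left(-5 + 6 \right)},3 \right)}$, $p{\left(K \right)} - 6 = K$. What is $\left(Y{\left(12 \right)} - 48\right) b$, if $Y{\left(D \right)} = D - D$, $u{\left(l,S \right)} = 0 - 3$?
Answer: $288$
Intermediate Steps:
$p{\left(K \right)} = 6 + K$
$u{\left(l,S \right)} = -3$
$b = -6$ ($b = 2 \left(-3\right) = -6$)
$Y{\left(D \right)} = 0$
$\left(Y{\left(12 \right)} - 48\right) b = \left(0 - 48\right) \left(-6\right) = \left(-48\right) \left(-6\right) = 288$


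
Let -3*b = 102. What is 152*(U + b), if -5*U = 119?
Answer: -43928/5 ≈ -8785.6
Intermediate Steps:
U = -119/5 (U = -1/5*119 = -119/5 ≈ -23.800)
b = -34 (b = -1/3*102 = -34)
152*(U + b) = 152*(-119/5 - 34) = 152*(-289/5) = -43928/5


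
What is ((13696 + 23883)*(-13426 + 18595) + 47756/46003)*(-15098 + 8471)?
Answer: -59218155828784743/46003 ≈ -1.2873e+12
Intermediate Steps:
((13696 + 23883)*(-13426 + 18595) + 47756/46003)*(-15098 + 8471) = (37579*5169 + 47756*(1/46003))*(-6627) = (194245851 + 47756/46003)*(-6627) = (8935891931309/46003)*(-6627) = -59218155828784743/46003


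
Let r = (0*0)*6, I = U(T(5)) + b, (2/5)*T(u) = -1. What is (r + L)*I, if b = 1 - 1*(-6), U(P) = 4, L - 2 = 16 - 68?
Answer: -550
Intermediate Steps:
L = -50 (L = 2 + (16 - 68) = 2 - 52 = -50)
T(u) = -5/2 (T(u) = (5/2)*(-1) = -5/2)
b = 7 (b = 1 + 6 = 7)
I = 11 (I = 4 + 7 = 11)
r = 0 (r = 0*6 = 0)
(r + L)*I = (0 - 50)*11 = -50*11 = -550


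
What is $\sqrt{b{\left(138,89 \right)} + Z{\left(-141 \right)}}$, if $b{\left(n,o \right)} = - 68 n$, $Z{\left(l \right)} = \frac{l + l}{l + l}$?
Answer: $i \sqrt{9383} \approx 96.866 i$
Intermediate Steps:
$Z{\left(l \right)} = 1$ ($Z{\left(l \right)} = \frac{2 l}{2 l} = 2 l \frac{1}{2 l} = 1$)
$\sqrt{b{\left(138,89 \right)} + Z{\left(-141 \right)}} = \sqrt{\left(-68\right) 138 + 1} = \sqrt{-9384 + 1} = \sqrt{-9383} = i \sqrt{9383}$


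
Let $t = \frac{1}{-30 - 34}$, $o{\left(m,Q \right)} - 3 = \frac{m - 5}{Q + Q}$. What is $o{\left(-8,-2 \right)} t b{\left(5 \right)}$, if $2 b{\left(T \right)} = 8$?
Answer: $- \frac{25}{64} \approx -0.39063$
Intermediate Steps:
$b{\left(T \right)} = 4$ ($b{\left(T \right)} = \frac{1}{2} \cdot 8 = 4$)
$o{\left(m,Q \right)} = 3 + \frac{-5 + m}{2 Q}$ ($o{\left(m,Q \right)} = 3 + \frac{m - 5}{Q + Q} = 3 + \frac{-5 + m}{2 Q}$)
$t = - \frac{1}{64}$ ($t = \frac{1}{-64} = - \frac{1}{64} \approx -0.015625$)
$o{\left(-8,-2 \right)} t b{\left(5 \right)} = \frac{-5 - 8 + 6 \left(-2\right)}{2 \left(-2\right)} \left(- \frac{1}{64}\right) 4 = \frac{1}{2} \left(- \frac{1}{2}\right) \left(-5 - 8 - 12\right) \left(- \frac{1}{64}\right) 4 = \frac{1}{2} \left(- \frac{1}{2}\right) \left(-25\right) \left(- \frac{1}{64}\right) 4 = \frac{25}{4} \left(- \frac{1}{64}\right) 4 = \left(- \frac{25}{256}\right) 4 = - \frac{25}{64}$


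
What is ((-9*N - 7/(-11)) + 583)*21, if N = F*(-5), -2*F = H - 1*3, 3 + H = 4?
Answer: 145215/11 ≈ 13201.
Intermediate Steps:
H = 1 (H = -3 + 4 = 1)
F = 1 (F = -(1 - 1*3)/2 = -(1 - 3)/2 = -1/2*(-2) = 1)
N = -5 (N = 1*(-5) = -5)
((-9*N - 7/(-11)) + 583)*21 = ((-9*(-5) - 7/(-11)) + 583)*21 = ((45 - 7*(-1/11)) + 583)*21 = ((45 + 7/11) + 583)*21 = (502/11 + 583)*21 = (6915/11)*21 = 145215/11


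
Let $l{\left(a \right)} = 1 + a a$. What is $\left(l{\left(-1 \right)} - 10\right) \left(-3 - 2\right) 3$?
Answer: $120$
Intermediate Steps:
$l{\left(a \right)} = 1 + a^{2}$
$\left(l{\left(-1 \right)} - 10\right) \left(-3 - 2\right) 3 = \left(\left(1 + \left(-1\right)^{2}\right) - 10\right) \left(-3 - 2\right) 3 = \left(\left(1 + 1\right) - 10\right) \left(\left(-5\right) 3\right) = \left(2 - 10\right) \left(-15\right) = \left(-8\right) \left(-15\right) = 120$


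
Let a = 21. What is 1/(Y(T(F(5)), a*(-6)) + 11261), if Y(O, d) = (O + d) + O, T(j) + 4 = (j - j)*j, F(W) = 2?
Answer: 1/11127 ≈ 8.9871e-5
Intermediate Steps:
T(j) = -4 (T(j) = -4 + (j - j)*j = -4 + 0*j = -4 + 0 = -4)
Y(O, d) = d + 2*O
1/(Y(T(F(5)), a*(-6)) + 11261) = 1/((21*(-6) + 2*(-4)) + 11261) = 1/((-126 - 8) + 11261) = 1/(-134 + 11261) = 1/11127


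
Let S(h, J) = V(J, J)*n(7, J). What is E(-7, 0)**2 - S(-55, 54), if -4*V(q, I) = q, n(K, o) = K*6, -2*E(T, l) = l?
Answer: 567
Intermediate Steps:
E(T, l) = -l/2
n(K, o) = 6*K
V(q, I) = -q/4
S(h, J) = -21*J/2 (S(h, J) = (-J/4)*(6*7) = -J/4*42 = -21*J/2)
E(-7, 0)**2 - S(-55, 54) = (-1/2*0)**2 - (-21)*54/2 = 0**2 - 1*(-567) = 0 + 567 = 567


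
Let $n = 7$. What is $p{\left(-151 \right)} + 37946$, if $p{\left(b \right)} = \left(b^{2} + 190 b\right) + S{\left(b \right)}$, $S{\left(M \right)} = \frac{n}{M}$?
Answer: $\frac{4840600}{151} \approx 32057.0$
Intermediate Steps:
$S{\left(M \right)} = \frac{7}{M}$
$p{\left(b \right)} = b^{2} + \frac{7}{b} + 190 b$ ($p{\left(b \right)} = \left(b^{2} + 190 b\right) + \frac{7}{b} = b^{2} + \frac{7}{b} + 190 b$)
$p{\left(-151 \right)} + 37946 = \frac{7 + \left(-151\right)^{2} \left(190 - 151\right)}{-151} + 37946 = - \frac{7 + 22801 \cdot 39}{151} + 37946 = - \frac{7 + 889239}{151} + 37946 = \left(- \frac{1}{151}\right) 889246 + 37946 = - \frac{889246}{151} + 37946 = \frac{4840600}{151}$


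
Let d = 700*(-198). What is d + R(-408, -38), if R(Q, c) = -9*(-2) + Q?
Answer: -138990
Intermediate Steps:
R(Q, c) = 18 + Q
d = -138600
d + R(-408, -38) = -138600 + (18 - 408) = -138600 - 390 = -138990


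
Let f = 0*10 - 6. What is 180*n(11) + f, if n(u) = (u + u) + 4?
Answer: 4674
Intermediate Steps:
n(u) = 4 + 2*u (n(u) = 2*u + 4 = 4 + 2*u)
f = -6 (f = 0 - 6 = -6)
180*n(11) + f = 180*(4 + 2*11) - 6 = 180*(4 + 22) - 6 = 180*26 - 6 = 4680 - 6 = 4674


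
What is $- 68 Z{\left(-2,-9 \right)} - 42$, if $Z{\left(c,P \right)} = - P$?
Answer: $-654$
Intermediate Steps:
$- 68 Z{\left(-2,-9 \right)} - 42 = - 68 \left(\left(-1\right) \left(-9\right)\right) - 42 = \left(-68\right) 9 - 42 = -612 - 42 = -654$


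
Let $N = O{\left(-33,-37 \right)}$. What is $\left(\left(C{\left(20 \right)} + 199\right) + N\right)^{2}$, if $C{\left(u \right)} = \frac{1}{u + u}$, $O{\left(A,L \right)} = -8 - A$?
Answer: $\frac{80299521}{1600} \approx 50187.0$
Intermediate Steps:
$N = 25$ ($N = -8 - -33 = -8 + 33 = 25$)
$C{\left(u \right)} = \frac{1}{2 u}$
$\left(\left(C{\left(20 \right)} + 199\right) + N\right)^{2} = \left(\left(\frac{1}{2 \cdot 20} + 199\right) + 25\right)^{2} = \left(\left(\frac{1}{2} \cdot \frac{1}{20} + 199\right) + 25\right)^{2} = \left(\left(\frac{1}{40} + 199\right) + 25\right)^{2} = \left(\frac{7961}{40} + 25\right)^{2} = \left(\frac{8961}{40}\right)^{2} = \frac{80299521}{1600}$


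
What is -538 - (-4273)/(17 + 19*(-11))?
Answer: -107569/192 ≈ -560.25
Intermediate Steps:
-538 - (-4273)/(17 + 19*(-11)) = -538 - (-4273)/(17 - 209) = -538 - (-4273)/(-192) = -538 - (-4273)*(-1)/192 = -538 - 1*4273/192 = -538 - 4273/192 = -107569/192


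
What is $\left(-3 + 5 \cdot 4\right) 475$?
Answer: $8075$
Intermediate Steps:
$\left(-3 + 5 \cdot 4\right) 475 = \left(-3 + 20\right) 475 = 17 \cdot 475 = 8075$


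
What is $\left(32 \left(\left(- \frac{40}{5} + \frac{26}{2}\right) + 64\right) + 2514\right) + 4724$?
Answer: $9446$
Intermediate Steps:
$\left(32 \left(\left(- \frac{40}{5} + \frac{26}{2}\right) + 64\right) + 2514\right) + 4724 = \left(32 \left(\left(\left(-40\right) \frac{1}{5} + 26 \cdot \frac{1}{2}\right) + 64\right) + 2514\right) + 4724 = \left(32 \left(\left(-8 + 13\right) + 64\right) + 2514\right) + 4724 = \left(32 \left(5 + 64\right) + 2514\right) + 4724 = \left(32 \cdot 69 + 2514\right) + 4724 = \left(2208 + 2514\right) + 4724 = 4722 + 4724 = 9446$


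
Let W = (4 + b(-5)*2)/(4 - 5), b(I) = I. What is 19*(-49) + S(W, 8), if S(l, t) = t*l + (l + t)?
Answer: -869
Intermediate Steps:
W = 6 (W = (4 - 5*2)/(4 - 5) = (4 - 10)/(-1) = -6*(-1) = 6)
S(l, t) = l + t + l*t (S(l, t) = l*t + (l + t) = l + t + l*t)
19*(-49) + S(W, 8) = 19*(-49) + (6 + 8 + 6*8) = -931 + (6 + 8 + 48) = -931 + 62 = -869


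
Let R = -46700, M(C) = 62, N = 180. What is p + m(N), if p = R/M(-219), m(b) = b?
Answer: -17770/31 ≈ -573.23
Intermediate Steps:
p = -23350/31 (p = -46700/62 = -46700*1/62 = -23350/31 ≈ -753.23)
p + m(N) = -23350/31 + 180 = -17770/31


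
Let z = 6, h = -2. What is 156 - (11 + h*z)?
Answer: 157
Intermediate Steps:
156 - (11 + h*z) = 156 - (11 - 2*6) = 156 - (11 - 12) = 156 - 1*(-1) = 156 + 1 = 157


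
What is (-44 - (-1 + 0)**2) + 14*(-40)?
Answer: -605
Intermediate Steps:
(-44 - (-1 + 0)**2) + 14*(-40) = (-44 - 1*(-1)**2) - 560 = (-44 - 1*1) - 560 = (-44 - 1) - 560 = -45 - 560 = -605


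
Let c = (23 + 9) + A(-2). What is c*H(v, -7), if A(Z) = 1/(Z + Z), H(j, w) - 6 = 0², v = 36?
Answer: 381/2 ≈ 190.50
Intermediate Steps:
H(j, w) = 6 (H(j, w) = 6 + 0² = 6 + 0 = 6)
A(Z) = 1/(2*Z)
c = 127/4 (c = (23 + 9) + (½)/(-2) = 32 + (½)*(-½) = 32 - ¼ = 127/4 ≈ 31.750)
c*H(v, -7) = (127/4)*6 = 381/2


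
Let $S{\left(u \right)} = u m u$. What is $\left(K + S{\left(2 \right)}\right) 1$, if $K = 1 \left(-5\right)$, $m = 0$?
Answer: $-5$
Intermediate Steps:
$K = -5$
$S{\left(u \right)} = 0$ ($S{\left(u \right)} = u 0 u = 0 u = 0$)
$\left(K + S{\left(2 \right)}\right) 1 = \left(-5 + 0\right) 1 = \left(-5\right) 1 = -5$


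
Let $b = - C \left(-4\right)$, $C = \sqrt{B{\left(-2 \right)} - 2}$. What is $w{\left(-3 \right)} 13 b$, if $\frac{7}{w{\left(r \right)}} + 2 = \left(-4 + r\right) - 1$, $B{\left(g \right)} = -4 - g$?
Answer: $- \frac{364 i}{5} \approx - 72.8 i$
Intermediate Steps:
$w{\left(r \right)} = \frac{7}{-7 + r}$ ($w{\left(r \right)} = \frac{7}{-2 + \left(\left(-4 + r\right) - 1\right)} = \frac{7}{-2 + \left(-5 + r\right)} = \frac{7}{-7 + r}$)
$C = 2 i$ ($C = \sqrt{\left(-4 - -2\right) - 2} = \sqrt{\left(-4 + 2\right) - 2} = \sqrt{-2 - 2} = \sqrt{-4} = 2 i \approx 2.0 i$)
$b = 8 i$ ($b = - 2 i \left(-4\right) = - \left(-8\right) i = 8 i \approx 8.0 i$)
$w{\left(-3 \right)} 13 b = \frac{7}{-7 - 3} \cdot 13 \cdot 8 i = \frac{7}{-10} \cdot 13 \cdot 8 i = 7 \left(- \frac{1}{10}\right) 13 \cdot 8 i = \left(- \frac{7}{10}\right) 13 \cdot 8 i = - \frac{91 \cdot 8 i}{10} = - \frac{364 i}{5}$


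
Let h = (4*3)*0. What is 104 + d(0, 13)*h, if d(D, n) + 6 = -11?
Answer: 104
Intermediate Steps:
d(D, n) = -17 (d(D, n) = -6 - 11 = -17)
h = 0 (h = 12*0 = 0)
104 + d(0, 13)*h = 104 - 17*0 = 104 + 0 = 104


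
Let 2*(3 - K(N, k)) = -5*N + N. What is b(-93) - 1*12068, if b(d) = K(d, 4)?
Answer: -12251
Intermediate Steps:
K(N, k) = 3 + 2*N (K(N, k) = 3 - (-5*N + N)/2 = 3 - (-2)*N = 3 + 2*N)
b(d) = 3 + 2*d
b(-93) - 1*12068 = (3 + 2*(-93)) - 1*12068 = (3 - 186) - 12068 = -183 - 12068 = -12251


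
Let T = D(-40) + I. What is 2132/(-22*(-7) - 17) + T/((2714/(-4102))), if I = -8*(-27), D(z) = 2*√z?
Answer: -57800068/185909 - 8204*I*√10/1357 ≈ -310.91 - 19.118*I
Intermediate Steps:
I = 216
T = 216 + 4*I*√10 (T = 2*√(-40) + 216 = 2*(2*I*√10) + 216 = 4*I*√10 + 216 = 216 + 4*I*√10 ≈ 216.0 + 12.649*I)
2132/(-22*(-7) - 17) + T/((2714/(-4102))) = 2132/(-22*(-7) - 17) + (216 + 4*I*√10)/((2714/(-4102))) = 2132/(154 - 17) + (216 + 4*I*√10)/((2714*(-1/4102))) = 2132/137 + (216 + 4*I*√10)/(-1357/2051) = 2132*(1/137) + (216 + 4*I*√10)*(-2051/1357) = 2132/137 + (-443016/1357 - 8204*I*√10/1357) = -57800068/185909 - 8204*I*√10/1357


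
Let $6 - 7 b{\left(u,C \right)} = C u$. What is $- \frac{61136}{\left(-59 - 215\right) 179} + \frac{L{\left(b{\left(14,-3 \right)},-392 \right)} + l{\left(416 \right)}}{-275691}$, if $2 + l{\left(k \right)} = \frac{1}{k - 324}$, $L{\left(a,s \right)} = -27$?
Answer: $\frac{258459690579}{207330292052} \approx 1.2466$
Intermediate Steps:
$b{\left(u,C \right)} = \frac{6}{7} - \frac{C u}{7}$
$l{\left(k \right)} = -2 + \frac{1}{-324 + k}$ ($l{\left(k \right)} = -2 + \frac{1}{k - 324} = -2 + \frac{1}{-324 + k}$)
$- \frac{61136}{\left(-59 - 215\right) 179} + \frac{L{\left(b{\left(14,-3 \right)},-392 \right)} + l{\left(416 \right)}}{-275691} = - \frac{61136}{\left(-59 - 215\right) 179} + \frac{-27 + \frac{649 - 832}{-324 + 416}}{-275691} = - \frac{61136}{\left(-274\right) 179} + \left(-27 + \frac{649 - 832}{92}\right) \left(- \frac{1}{275691}\right) = - \frac{61136}{-49046} + \left(-27 + \frac{1}{92} \left(-183\right)\right) \left(- \frac{1}{275691}\right) = \left(-61136\right) \left(- \frac{1}{49046}\right) + \left(-27 - \frac{183}{92}\right) \left(- \frac{1}{275691}\right) = \frac{30568}{24523} - - \frac{889}{8454524} = \frac{30568}{24523} + \frac{889}{8454524} = \frac{258459690579}{207330292052}$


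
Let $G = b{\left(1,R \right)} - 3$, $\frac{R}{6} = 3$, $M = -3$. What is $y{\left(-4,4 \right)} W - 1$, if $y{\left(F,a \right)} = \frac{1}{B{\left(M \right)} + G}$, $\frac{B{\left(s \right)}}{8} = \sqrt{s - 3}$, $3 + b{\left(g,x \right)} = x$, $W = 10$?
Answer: $\frac{i - 4 \sqrt{6}}{2 \left(- 3 i + 2 \sqrt{6}\right)} \approx -0.77273 - 0.37113 i$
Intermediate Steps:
$R = 18$ ($R = 6 \cdot 3 = 18$)
$b{\left(g,x \right)} = -3 + x$
$G = 12$ ($G = \left(-3 + 18\right) - 3 = 15 - 3 = 12$)
$B{\left(s \right)} = 8 \sqrt{-3 + s}$ ($B{\left(s \right)} = 8 \sqrt{s - 3} = 8 \sqrt{-3 + s}$)
$y{\left(F,a \right)} = \frac{1}{12 + 8 i \sqrt{6}}$ ($y{\left(F,a \right)} = \frac{1}{8 \sqrt{-3 - 3} + 12} = \frac{1}{8 \sqrt{-6} + 12} = \frac{1}{8 i \sqrt{6} + 12} = \frac{1}{12 + 8 i \sqrt{6}}$)
$y{\left(-4,4 \right)} W - 1 = \left(\frac{1}{44} - \frac{i \sqrt{6}}{66}\right) 10 - 1 = \left(\frac{5}{22} - \frac{5 i \sqrt{6}}{33}\right) - 1 = - \frac{17}{22} - \frac{5 i \sqrt{6}}{33}$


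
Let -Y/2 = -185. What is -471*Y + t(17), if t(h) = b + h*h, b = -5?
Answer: -173986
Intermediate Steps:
Y = 370 (Y = -2*(-185) = 370)
t(h) = -5 + h² (t(h) = -5 + h*h = -5 + h²)
-471*Y + t(17) = -471*370 + (-5 + 17²) = -174270 + (-5 + 289) = -174270 + 284 = -173986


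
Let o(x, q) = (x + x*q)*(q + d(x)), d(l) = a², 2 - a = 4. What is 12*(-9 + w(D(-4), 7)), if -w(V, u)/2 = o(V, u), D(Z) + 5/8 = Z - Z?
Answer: 1212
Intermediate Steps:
a = -2 (a = 2 - 1*4 = 2 - 4 = -2)
D(Z) = -5/8 (D(Z) = -5/8 + (Z - Z) = -5/8 + 0 = -5/8)
d(l) = 4 (d(l) = (-2)² = 4)
o(x, q) = (4 + q)*(x + q*x) (o(x, q) = (x + x*q)*(q + 4) = (x + q*x)*(4 + q) = (4 + q)*(x + q*x))
w(V, u) = -2*V*(4 + u² + 5*u)
12*(-9 + w(D(-4), 7)) = 12*(-9 - 2*(-5/8)*(4 + 7² + 5*7)) = 12*(-9 - 2*(-5/8)*(4 + 49 + 35)) = 12*(-9 - 2*(-5/8)*88) = 12*(-9 + 110) = 12*101 = 1212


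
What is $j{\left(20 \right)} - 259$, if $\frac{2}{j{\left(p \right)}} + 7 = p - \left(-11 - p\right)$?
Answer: $- \frac{5697}{22} \approx -258.95$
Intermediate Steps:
$j{\left(p \right)} = \frac{2}{4 + 2 p}$ ($j{\left(p \right)} = \frac{2}{-7 + \left(p - \left(-11 - p\right)\right)} = \frac{2}{-7 + \left(p + \left(11 + p\right)\right)} = \frac{2}{-7 + \left(11 + 2 p\right)} = \frac{2}{4 + 2 p}$)
$j{\left(20 \right)} - 259 = \frac{1}{2 + 20} - 259 = \frac{1}{22} - 259 = - \frac{5697}{22}$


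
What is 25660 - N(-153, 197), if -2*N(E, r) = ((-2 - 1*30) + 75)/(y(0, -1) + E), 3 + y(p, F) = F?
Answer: 8057197/314 ≈ 25660.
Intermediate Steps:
y(p, F) = -3 + F
N(E, r) = -43/(2*(-4 + E)) (N(E, r) = -((-2 - 1*30) + 75)/(2*((-3 - 1) + E)) = -((-2 - 30) + 75)/(2*(-4 + E)) = -(-32 + 75)/(2*(-4 + E)) = -43/(2*(-4 + E)))
25660 - N(-153, 197) = 25660 - (-43)/(-8 + 2*(-153)) = 25660 - (-43)/(-8 - 306) = 25660 - (-43)/(-314) = 25660 - (-43)*(-1)/314 = 25660 - 1*43/314 = 25660 - 43/314 = 8057197/314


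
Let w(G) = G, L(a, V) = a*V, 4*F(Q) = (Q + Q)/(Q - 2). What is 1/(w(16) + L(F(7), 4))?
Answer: 5/94 ≈ 0.053191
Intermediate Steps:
F(Q) = Q/(2*(-2 + Q)) (F(Q) = ((Q + Q)/(Q - 2))/4 = ((2*Q)/(-2 + Q))/4 = (2*Q/(-2 + Q))/4 = Q/(2*(-2 + Q)))
L(a, V) = V*a
1/(w(16) + L(F(7), 4)) = 1/(16 + 4*((½)*7/(-2 + 7))) = 1/(16 + 4*((½)*7/5)) = 1/(16 + 4*((½)*7*(⅕))) = 1/(16 + 4*(7/10)) = 1/(16 + 14/5) = 1/(94/5) = 5/94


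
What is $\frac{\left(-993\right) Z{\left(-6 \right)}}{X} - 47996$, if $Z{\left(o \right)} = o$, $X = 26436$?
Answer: $- \frac{211469383}{4406} \approx -47996.0$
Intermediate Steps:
$\frac{\left(-993\right) Z{\left(-6 \right)}}{X} - 47996 = \frac{\left(-993\right) \left(-6\right)}{26436} - 47996 = 5958 \cdot \frac{1}{26436} - 47996 = \frac{993}{4406} - 47996 = - \frac{211469383}{4406}$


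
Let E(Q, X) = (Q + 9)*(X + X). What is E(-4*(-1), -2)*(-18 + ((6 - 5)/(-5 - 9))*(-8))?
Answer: 6344/7 ≈ 906.29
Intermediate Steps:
E(Q, X) = 2*X*(9 + Q) (E(Q, X) = (9 + Q)*(2*X) = 2*X*(9 + Q))
E(-4*(-1), -2)*(-18 + ((6 - 5)/(-5 - 9))*(-8)) = (2*(-2)*(9 - 4*(-1)))*(-18 + ((6 - 5)/(-5 - 9))*(-8)) = (2*(-2)*(9 + 4))*(-18 + (1/(-14))*(-8)) = (2*(-2)*13)*(-18 + (1*(-1/14))*(-8)) = -52*(-18 - 1/14*(-8)) = -52*(-18 + 4/7) = -52*(-122/7) = 6344/7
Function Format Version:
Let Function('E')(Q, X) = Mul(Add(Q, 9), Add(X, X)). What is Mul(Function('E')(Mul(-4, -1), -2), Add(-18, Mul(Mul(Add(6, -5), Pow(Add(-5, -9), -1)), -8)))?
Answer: Rational(6344, 7) ≈ 906.29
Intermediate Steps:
Function('E')(Q, X) = Mul(2, X, Add(9, Q)) (Function('E')(Q, X) = Mul(Add(9, Q), Mul(2, X)) = Mul(2, X, Add(9, Q)))
Mul(Function('E')(Mul(-4, -1), -2), Add(-18, Mul(Mul(Add(6, -5), Pow(Add(-5, -9), -1)), -8))) = Mul(Mul(2, -2, Add(9, Mul(-4, -1))), Add(-18, Mul(Mul(Add(6, -5), Pow(Add(-5, -9), -1)), -8))) = Mul(Mul(2, -2, Add(9, 4)), Add(-18, Mul(Mul(1, Pow(-14, -1)), -8))) = Mul(Mul(2, -2, 13), Add(-18, Mul(Mul(1, Rational(-1, 14)), -8))) = Mul(-52, Add(-18, Mul(Rational(-1, 14), -8))) = Mul(-52, Add(-18, Rational(4, 7))) = Mul(-52, Rational(-122, 7)) = Rational(6344, 7)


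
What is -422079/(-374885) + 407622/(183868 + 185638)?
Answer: 22055149746/9894446915 ≈ 2.2290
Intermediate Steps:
-422079/(-374885) + 407622/(183868 + 185638) = -422079*(-1/374885) + 407622/369506 = 60297/53555 + 407622*(1/369506) = 60297/53555 + 203811/184753 = 22055149746/9894446915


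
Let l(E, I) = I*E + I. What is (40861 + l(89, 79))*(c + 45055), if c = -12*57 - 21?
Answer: 2127513850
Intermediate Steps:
l(E, I) = I + E*I (l(E, I) = E*I + I = I + E*I)
c = -705 (c = -684 - 21 = -705)
(40861 + l(89, 79))*(c + 45055) = (40861 + 79*(1 + 89))*(-705 + 45055) = (40861 + 79*90)*44350 = (40861 + 7110)*44350 = 47971*44350 = 2127513850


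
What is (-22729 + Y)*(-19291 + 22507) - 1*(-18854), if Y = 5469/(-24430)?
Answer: -892651800302/12215 ≈ -7.3078e+7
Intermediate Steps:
Y = -5469/24430 (Y = 5469*(-1/24430) = -5469/24430 ≈ -0.22386)
(-22729 + Y)*(-19291 + 22507) - 1*(-18854) = (-22729 - 5469/24430)*(-19291 + 22507) - 1*(-18854) = -555274939/24430*3216 + 18854 = -892882101912/12215 + 18854 = -892651800302/12215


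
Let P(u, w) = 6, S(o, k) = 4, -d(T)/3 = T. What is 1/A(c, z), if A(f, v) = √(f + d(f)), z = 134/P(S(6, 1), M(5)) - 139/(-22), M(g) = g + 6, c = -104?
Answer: √13/52 ≈ 0.069337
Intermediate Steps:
d(T) = -3*T
M(g) = 6 + g
z = 1891/66 (z = 134/6 - 139/(-22) = 134*(⅙) - 139*(-1/22) = 67/3 + 139/22 = 1891/66 ≈ 28.652)
A(f, v) = √2*√(-f) (A(f, v) = √(f - 3*f) = √(-2*f) = √2*√(-f))
1/A(c, z) = 1/(√2*√(-1*(-104))) = 1/(√2*√104) = 1/(√2*(2*√26)) = 1/(4*√13) = √13/52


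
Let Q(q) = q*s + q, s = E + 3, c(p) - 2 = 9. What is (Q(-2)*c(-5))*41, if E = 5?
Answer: -8118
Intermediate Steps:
c(p) = 11 (c(p) = 2 + 9 = 11)
s = 8 (s = 5 + 3 = 8)
Q(q) = 9*q (Q(q) = q*8 + q = 8*q + q = 9*q)
(Q(-2)*c(-5))*41 = ((9*(-2))*11)*41 = -18*11*41 = -198*41 = -8118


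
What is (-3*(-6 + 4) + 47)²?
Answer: 2809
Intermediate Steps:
(-3*(-6 + 4) + 47)² = (-3*(-2) + 47)² = (6 + 47)² = 53² = 2809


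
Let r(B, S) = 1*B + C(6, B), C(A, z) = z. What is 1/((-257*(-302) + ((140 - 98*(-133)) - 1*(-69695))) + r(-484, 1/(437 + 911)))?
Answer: 1/159515 ≈ 6.2690e-6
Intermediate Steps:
r(B, S) = 2*B (r(B, S) = 1*B + B = B + B = 2*B)
1/((-257*(-302) + ((140 - 98*(-133)) - 1*(-69695))) + r(-484, 1/(437 + 911))) = 1/((-257*(-302) + ((140 - 98*(-133)) - 1*(-69695))) + 2*(-484)) = 1/((77614 + ((140 + 13034) + 69695)) - 968) = 1/((77614 + (13174 + 69695)) - 968) = 1/((77614 + 82869) - 968) = 1/(160483 - 968) = 1/159515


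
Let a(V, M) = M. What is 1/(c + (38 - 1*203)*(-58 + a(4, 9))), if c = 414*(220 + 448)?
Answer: 1/284637 ≈ 3.5132e-6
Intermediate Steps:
c = 276552 (c = 414*668 = 276552)
1/(c + (38 - 1*203)*(-58 + a(4, 9))) = 1/(276552 + (38 - 1*203)*(-58 + 9)) = 1/(276552 + (38 - 203)*(-49)) = 1/(276552 - 165*(-49)) = 1/(276552 + 8085) = 1/284637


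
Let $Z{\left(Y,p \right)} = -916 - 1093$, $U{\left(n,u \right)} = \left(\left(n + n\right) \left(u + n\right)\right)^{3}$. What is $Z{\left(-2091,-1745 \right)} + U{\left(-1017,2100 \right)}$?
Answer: $-10689028022787918257$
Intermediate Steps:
$U{\left(n,u \right)} = 8 n^{3} \left(n + u\right)^{3}$ ($U{\left(n,u \right)} = \left(2 n \left(n + u\right)\right)^{3} = 8 n^{3} \left(n + u\right)^{3}$)
$Z{\left(Y,p \right)} = -2009$
$Z{\left(-2091,-1745 \right)} + U{\left(-1017,2100 \right)} = -2009 + 8 \left(-1017\right)^{3} \left(-1017 + 2100\right)^{3} = -2009 + 8 \left(-1051871913\right) 1083^{3} = -2009 + 8 \left(-1051871913\right) 1270238787 = -2009 - 10689028022787916248 = -10689028022787918257$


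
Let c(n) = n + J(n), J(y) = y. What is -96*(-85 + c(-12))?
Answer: 10464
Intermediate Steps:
c(n) = 2*n (c(n) = n + n = 2*n)
-96*(-85 + c(-12)) = -96*(-85 + 2*(-12)) = -96*(-85 - 24) = -96*(-109) = 10464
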